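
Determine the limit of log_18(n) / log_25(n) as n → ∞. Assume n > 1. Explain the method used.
lim = ln(25) / ln(18) = log_18(25)

Change of base: log_18(n) = ln n / ln 18 and log_25(n) = ln n / ln 25. The ratio is (ln n / ln 18) · (ln 25 / ln n) = ln 25 / ln 18, a constant independent of n. So the limit is ln 25 / ln 18 = log_18(25).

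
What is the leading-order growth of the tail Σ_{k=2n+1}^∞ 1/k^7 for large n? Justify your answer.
Σ_{k>2n} 1/k^7 ~ 1/(6 · (2n)^6)

Compare to the integral: ∫_{2n}^∞ x^(−7) dx = [−x^(−6)/6]_{2n}^∞ = 1/((7−1)·(2n)^6). Euler-Maclaurin then gives
  Σ_{k>2n} 1/k^7 = ∫_{2n}^∞ dx/x^7 − 1/(2·(2n)^7) + O(1/(2n)^8).
(Equivalently this is ζ(7) − Σ_{k≤2n} 1/k^7.)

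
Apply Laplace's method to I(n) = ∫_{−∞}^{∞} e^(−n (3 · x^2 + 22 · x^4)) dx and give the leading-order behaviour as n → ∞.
I(n) ~ sqrt(π/(3n))

φ(x) = 3 · x^2 + 22 · x^4 has its unique global minimum at x* = 0 (since φ'(x) = 6x + 88x^3 = 0 only at x = 0 for real x with both coefficients positive, and φ → ∞ as |x| → ∞). At x* = 0, φ(0) = 0 and φ''(0) = 6. Laplace's method then gives
  I(n) ~ sqrt(2π / (n · φ''(0))) · e^(−n φ(0)) = sqrt(2π / (6n)) = sqrt(π/(3n)).
The 22 · x^4 term contributes only at subleading order (an O(1/n) relative correction).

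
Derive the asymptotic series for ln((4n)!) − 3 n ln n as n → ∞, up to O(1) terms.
ln((4n)!) − 3 n ln n = n ln n + 4(ln 4 − 1) n + (1/2) ln(2π·4n) + O(1/n)

Stirling: ln((4n)!) = 4n ln(4n) − 4n + (1/2) ln(2π·4n) + O(1/n).
Expand 4n ln(4n) = 4n (ln n + ln 4) = 4n ln n + 4n ln 4.
Subtract 3n ln n: leading term is (4 − 3) n ln n = n ln n. The next term is 4n ln 4 − 4n = 4(ln 4 − 1) n. Then the (1/2) ln(2π·4n) correction.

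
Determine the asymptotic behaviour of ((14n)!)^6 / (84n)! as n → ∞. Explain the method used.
((14n)!)^6/(84n)! ~ ((2π·14n)^(5/2) / sqrt(6)) · 6^(−6·14n)  →  0

Write N = 14n. Stirling: N! ~ sqrt(2π N)(N/e)^N and (6N)! ~ sqrt(2π·6N)·(6N/e)^(6N).
  (N!)^6/(6N)! ~ (2π N)^(6/2) (N/e)^(6N) / [sqrt(2π·6N) (6N/e)^(6N)]
     = (2π N)^(6/2) / sqrt(2π·6N) · (N/(6N))^(6N)
     = (2π N)^((6−1)/2) / sqrt(6) · 6^(−6N).
Since 6^6 > 1, the factor 6^(−6N) decays exponentially, so the ratio → 0. Substituting N = 14n gives the stated form.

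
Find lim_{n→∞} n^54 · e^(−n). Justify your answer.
lim = 0

Exponentials with base > 1 dominate every fixed polynomial: for any fixed c, n^c / e^n → 0 as n → ∞ (e.g. by the ratio test, or since e^n grows faster than any power of n). Hence n^54 · e^(−n) = n^54 / e^n → 0.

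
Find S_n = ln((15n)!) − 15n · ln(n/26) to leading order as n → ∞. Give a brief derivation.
S_n ~ 15n · (ln 390 − 1) + O(ln n)

Stirling: ln((15n)!) = 15n ln(15n) − 15n + O(ln n).
  S_n = 15n ln(15n) − 15n − 15n ln(n/26) + O(ln n)
      = 15n ln(15n) − 15n ln n + 15n ln 26 − 15n + O(ln n)
      = 15n ln 15 + 15n ln 26 − 15n + O(ln n)
      = 15n (ln 390 − 1) + O(ln n).
Numerically ln(390) − 1 ≈ 4.9661.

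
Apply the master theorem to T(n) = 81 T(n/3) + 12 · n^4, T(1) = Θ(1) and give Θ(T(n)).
T(n) = Θ(n^4 log n)

log_3 81 = 4, and f(n) = 12 · n^4 = Θ(n^(log_3 81)). This is Case 2 of the master theorem: T(n) = Θ(f(n) · log n) = Θ(n^4 log n).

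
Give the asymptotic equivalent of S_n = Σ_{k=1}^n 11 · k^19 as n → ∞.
S_n ~ 11 · n^20 / 20

By integral comparison (Euler-Maclaurin), Σ_{k=1}^n 11 · k^19 = 11 · ∫_0^n x^19 dx + O(n^19) = 11 · n^20/20 + O(n^19). (Equivalently, Faulhaber's formula gives the same leading term.)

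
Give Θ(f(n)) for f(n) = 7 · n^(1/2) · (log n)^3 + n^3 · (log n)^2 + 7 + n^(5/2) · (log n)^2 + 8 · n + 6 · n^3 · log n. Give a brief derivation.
f(n) ∈ Θ(n^3 · (log n)^2)

Compare the terms by growth order. For large n, n^a · (log n)^b dominates n^a' · (log n)^b' iff a > a', or (a = a' and b > b'). Ranking the 6 terms shows the dominant one is n^3 · (log n)^2. Hence f(n) ∈ Θ(n^3 · (log n)^2).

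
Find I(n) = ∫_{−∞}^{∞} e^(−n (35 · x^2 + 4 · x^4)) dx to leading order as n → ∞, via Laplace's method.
I(n) ~ sqrt(π/(35n))

φ(x) = 35 · x^2 + 4 · x^4 has its unique global minimum at x* = 0 (since φ'(x) = 70x + 16x^3 = 0 only at x = 0 for real x with both coefficients positive, and φ → ∞ as |x| → ∞). At x* = 0, φ(0) = 0 and φ''(0) = 70. Laplace's method then gives
  I(n) ~ sqrt(2π / (n · φ''(0))) · e^(−n φ(0)) = sqrt(2π / (70n)) = sqrt(π/(35n)).
The 4 · x^4 term contributes only at subleading order (an O(1/n) relative correction).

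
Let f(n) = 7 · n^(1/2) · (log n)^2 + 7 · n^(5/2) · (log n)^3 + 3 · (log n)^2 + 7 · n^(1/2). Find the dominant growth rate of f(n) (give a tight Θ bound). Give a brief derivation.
f(n) ∈ Θ(n^(5/2) · (log n)^3)

Compare the terms by growth order. For large n, n^a · (log n)^b dominates n^a' · (log n)^b' iff a > a', or (a = a' and b > b'). Ranking the 4 terms shows the dominant one is 7 · n^(5/2) · (log n)^3. Hence f(n) ∈ Θ(n^(5/2) · (log n)^3).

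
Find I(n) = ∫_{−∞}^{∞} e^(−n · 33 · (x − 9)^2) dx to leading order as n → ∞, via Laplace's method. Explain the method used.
I(n) = sqrt(π/(33n))

Here φ(x) = 33 · (x − 9)^2 has its unique minimum at x* = 9 with φ(x*) = 0 and φ''(x*) = 66. Laplace's method gives
  I(n) ~ e^(−n φ(x*)) · sqrt(2π / (n · φ''(x*))) = sqrt(2π / (66n)) = sqrt(π/(33n)).
This is exact: substituting u = (x − 9)·sqrt(33n) gives I(n) = (1/sqrt(33n)) ∫_{−∞}^{∞} e^(−u^2) du = sqrt(π/(33n)).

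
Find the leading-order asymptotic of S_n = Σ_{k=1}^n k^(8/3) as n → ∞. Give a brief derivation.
S_n ~ (3/11) · n^(11/3)

Integral comparison: Σ_{k=1}^n k^(8/3) = ∫_0^n x^(8/3) dx + O(n^(8/3)). The integral is n^(1 + 8/3) / (1 + 8/3) = n^((8+3)/3) / ((8+3)/3) = (3/11) · n^(11/3).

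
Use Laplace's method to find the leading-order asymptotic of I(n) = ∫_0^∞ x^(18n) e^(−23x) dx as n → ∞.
I(n) ~ (sqrt(2π·18n) / 23) · (18n/(23e))^(18n)

Write the integrand as exp(18n ln x − 23x) and set f(x) = 18n ln x − 23x. Then f'(x) = 18n/x − 23 = 0 at x* = 18n/23, and f''(x*) = −18n/x*^2 = −23^2/(18n). Laplace's method (interior maximum) gives
  I(n) ~ e^(f(x*)) · sqrt(2π / |f''(x*)|)
        = exp(18n ln(18n/23) − 18n) · sqrt(2π · 18n / 23^2)
        = (18n/23)^(18n) e^(−18n) · sqrt(2π·18n) / 23
        = (sqrt(2π·18n) / 23) · (18n/(23e))^(18n).
This matches Γ(18n+1)/23^(18n+1) with Stirling applied to Γ.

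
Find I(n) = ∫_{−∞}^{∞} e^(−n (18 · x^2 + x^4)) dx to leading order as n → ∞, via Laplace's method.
I(n) ~ sqrt(π/(18n))

φ(x) = 18 · x^2 + x^4 has its unique global minimum at x* = 0 (since φ'(x) = 36x + 4x^3 = 0 only at x = 0 for real x with both coefficients positive, and φ → ∞ as |x| → ∞). At x* = 0, φ(0) = 0 and φ''(0) = 36. Laplace's method then gives
  I(n) ~ sqrt(2π / (n · φ''(0))) · e^(−n φ(0)) = sqrt(2π / (36n)) = sqrt(π/(18n)).
The x^4 term contributes only at subleading order (an O(1/n) relative correction).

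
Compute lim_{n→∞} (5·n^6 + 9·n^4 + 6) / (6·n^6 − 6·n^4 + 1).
lim = 5/6

For large n the leading n^6 terms dominate both numerator and denominator. Dividing top and bottom by n^6, every other term tends to 0, leaving 5/6.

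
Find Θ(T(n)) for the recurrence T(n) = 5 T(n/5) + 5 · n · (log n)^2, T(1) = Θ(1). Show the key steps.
T(n) = Θ(n · (log n)^3)

Here log_5 5 = 1 and f(n) = 5 · n · (log n)^2 = Θ(n^(log_5 5) · (log n)^2). This is the extended Case 2 of the master theorem (f matches the critical exponent up to log factors), giving T(n) = Θ(n^(log_5 5) · (log n)^(2+1)) = Θ(n · (log n)^3).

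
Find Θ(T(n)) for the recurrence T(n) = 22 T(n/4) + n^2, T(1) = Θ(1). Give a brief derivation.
T(n) = Θ(n^(log_4 22))

Master theorem: compare f(n) = n^2 to n^(log_4 22) where log_4 22 ≈ 2.230. Since 2 < log_4 22, we have f(n) = O(n^(log_4 22 − ε)) for some ε > 0 — Case 1. Hence T(n) = Θ(n^(log_4 22)).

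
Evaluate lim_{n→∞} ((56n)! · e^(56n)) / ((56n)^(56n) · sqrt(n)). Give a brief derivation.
lim = sqrt(2π·56)

Stirling: (56n)! ~ sqrt(2π·56n) · (56n/e)^(56n). Hence
  (56n)! · e^(56n) / (56n)^(56n) ~ sqrt(2π·56n).
Dividing by sqrt(n): sqrt(2π·56n) / sqrt(n) = sqrt(2π·56) · n^((1−1)/2), so the limit is sqrt(2π·56).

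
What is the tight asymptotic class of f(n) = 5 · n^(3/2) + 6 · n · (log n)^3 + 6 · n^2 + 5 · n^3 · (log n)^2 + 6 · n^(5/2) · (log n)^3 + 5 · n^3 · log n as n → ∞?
f(n) ∈ Θ(n^3 · (log n)^2)

Compare the terms by growth order. For large n, n^a · (log n)^b dominates n^a' · (log n)^b' iff a > a', or (a = a' and b > b'). Ranking the 6 terms shows the dominant one is 5 · n^3 · (log n)^2. Hence f(n) ∈ Θ(n^3 · (log n)^2).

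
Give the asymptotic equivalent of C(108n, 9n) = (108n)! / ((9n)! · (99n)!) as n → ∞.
C(108n, 9n) ~ (8916100448256/285311670611)^(9n) · sqrt(6/(11π·9n))

Write N = 9n. Apply Stirling to each factorial:
  (12N)! ~ sqrt(2π·12N) · (12N/e)^(12N),
  N! ~ sqrt(2π N) · (N/e)^N,
  (11N)! ~ sqrt(2π·11N) · (11N/e)^(11N).
The exponential factors combine to (12N)^(12N) / (N^N · (11N)^(11N)) = 12^(12N)/11^(11N) = (12^12/11^11)^N = (8916100448256/285311670611)^N.
The square-root prefactors combine to sqrt(2π·12N) / (sqrt(2π N)·sqrt(2π·11N)) = sqrt(12 / (2π·11·N)) = sqrt(6/(11π·9n)).
Substituting N = 9n: C(108n, 9n) ~ (8916100448256/285311670611)^(9n) · sqrt(6/(11π·9n)).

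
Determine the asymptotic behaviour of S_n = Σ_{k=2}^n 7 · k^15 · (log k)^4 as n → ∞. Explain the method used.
S_n ~ 7 · n^16 · (log n)^4 / 16

By integral comparison, S_n = ∫_1^n 7 · x^15 · (log x)^4 dx + O(n^15 · (log n)^4). For the integral, the leading term of ∫_1^n x^15 (log x)^4 dx is n^16/16 · (log n)^4 (by repeated integration by parts; each step lowers the log-exponent and produces a relatively O(1/log n) correction). Hence S_n ~ 7 · n^16 · (log n)^4 / 16.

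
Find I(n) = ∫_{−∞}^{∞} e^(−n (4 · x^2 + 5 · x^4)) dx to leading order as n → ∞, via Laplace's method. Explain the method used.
I(n) ~ sqrt(π/(4n))

φ(x) = 4 · x^2 + 5 · x^4 has its unique global minimum at x* = 0 (since φ'(x) = 8x + 20x^3 = 0 only at x = 0 for real x with both coefficients positive, and φ → ∞ as |x| → ∞). At x* = 0, φ(0) = 0 and φ''(0) = 8. Laplace's method then gives
  I(n) ~ sqrt(2π / (n · φ''(0))) · e^(−n φ(0)) = sqrt(2π / (8n)) = sqrt(π/(4n)).
The 5 · x^4 term contributes only at subleading order (an O(1/n) relative correction).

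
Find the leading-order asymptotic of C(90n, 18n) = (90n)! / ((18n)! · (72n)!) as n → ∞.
C(90n, 18n) ~ (3125/256)^(18n) · sqrt(5/(8π·18n))

Write N = 18n. Apply Stirling to each factorial:
  (5N)! ~ sqrt(2π·5N) · (5N/e)^(5N),
  N! ~ sqrt(2π N) · (N/e)^N,
  (4N)! ~ sqrt(2π·4N) · (4N/e)^(4N).
The exponential factors combine to (5N)^(5N) / (N^N · (4N)^(4N)) = 5^(5N)/4^(4N) = (5^5/4^4)^N = (3125/256)^N.
The square-root prefactors combine to sqrt(2π·5N) / (sqrt(2π N)·sqrt(2π·4N)) = sqrt(5 / (2π·4·N)) = sqrt(5/(8π·18n)).
Substituting N = 18n: C(90n, 18n) ~ (3125/256)^(18n) · sqrt(5/(8π·18n)).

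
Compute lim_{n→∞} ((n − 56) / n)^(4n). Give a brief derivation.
lim = e^(−224)

Rewrite as (1 − 56/n)^(4n). By the standard limit (1 + x/n)^n → e^x, we have (1 − 56/n)^n → e^(−56), and raising to the 4th power gives e^(−224).
More precisely, ln[(1 − 56/n)^(4n)] = 4n · ln(1 − 56/n) = 4n · (-56/n + O(1/n^2)) = -224 + O(1/n) → -224.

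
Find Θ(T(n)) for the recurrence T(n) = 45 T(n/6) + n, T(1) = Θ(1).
T(n) = Θ(n^(log_6 45))

Master theorem: compare f(n) = n to n^(log_6 45) where log_6 45 ≈ 2.125. Since 1 < log_6 45, we have f(n) = O(n^(log_6 45 − ε)) for some ε > 0 — Case 1. Hence T(n) = Θ(n^(log_6 45)).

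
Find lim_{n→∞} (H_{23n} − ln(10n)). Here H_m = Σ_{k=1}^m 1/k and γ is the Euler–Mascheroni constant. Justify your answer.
lim = ln(23/10) + γ

By Euler-Maclaurin, H_m = ln m + γ + O(1/m). So
  H_{23n} − ln(10n) = ln(23n) + γ − ln(10n) + O(1/n)
                       = ln(23/10) + γ + O(1/n).
Hence the limit is ln(23/10) + γ.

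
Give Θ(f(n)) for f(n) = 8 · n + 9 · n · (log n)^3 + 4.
f(n) ∈ Θ(n · (log n)^3)

Compare the terms by growth order. For large n, n^a · (log n)^b dominates n^a' · (log n)^b' iff a > a', or (a = a' and b > b'). Ranking the 3 terms shows the dominant one is 9 · n · (log n)^3. Hence f(n) ∈ Θ(n · (log n)^3).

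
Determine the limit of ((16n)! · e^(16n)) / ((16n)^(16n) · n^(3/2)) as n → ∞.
lim = 0

Stirling: (16n)! ~ sqrt(2π·16n) · (16n/e)^(16n). Hence
  (16n)! · e^(16n) / (16n)^(16n) ~ sqrt(2π·16n).
Dividing by n^(3/2): sqrt(2π·16n) / n^(3/2) = sqrt(2π·16) · n^((1−3)/2), so the expression behaves like sqrt(2π·16) · n^((1−3)/2) → 0.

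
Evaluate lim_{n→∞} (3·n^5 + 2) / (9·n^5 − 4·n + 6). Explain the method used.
lim = 3/9 = 1/3

For large n the leading n^5 terms dominate both numerator and denominator. Dividing top and bottom by n^5, every other term tends to 0, leaving 3/9 = 1/3.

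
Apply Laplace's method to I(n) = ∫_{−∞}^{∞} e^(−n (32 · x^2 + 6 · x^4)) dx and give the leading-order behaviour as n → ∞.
I(n) ~ sqrt(π/(32n))

φ(x) = 32 · x^2 + 6 · x^4 has its unique global minimum at x* = 0 (since φ'(x) = 64x + 24x^3 = 0 only at x = 0 for real x with both coefficients positive, and φ → ∞ as |x| → ∞). At x* = 0, φ(0) = 0 and φ''(0) = 64. Laplace's method then gives
  I(n) ~ sqrt(2π / (n · φ''(0))) · e^(−n φ(0)) = sqrt(2π / (64n)) = sqrt(π/(32n)).
The 6 · x^4 term contributes only at subleading order (an O(1/n) relative correction).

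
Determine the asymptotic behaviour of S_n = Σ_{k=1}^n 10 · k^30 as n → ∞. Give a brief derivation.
S_n ~ 10 · n^31 / 31

By integral comparison (Euler-Maclaurin), Σ_{k=1}^n 10 · k^30 = 10 · ∫_0^n x^30 dx + O(n^30) = 10 · n^31/31 + O(n^30). (Equivalently, Faulhaber's formula gives the same leading term.)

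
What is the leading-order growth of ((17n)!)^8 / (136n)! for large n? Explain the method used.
((17n)!)^8/(136n)! ~ ((2π·17n)^(7/2) / sqrt(8)) · 8^(−8·17n)  →  0

Write N = 17n. Stirling: N! ~ sqrt(2π N)(N/e)^N and (8N)! ~ sqrt(2π·8N)·(8N/e)^(8N).
  (N!)^8/(8N)! ~ (2π N)^(8/2) (N/e)^(8N) / [sqrt(2π·8N) (8N/e)^(8N)]
     = (2π N)^(8/2) / sqrt(2π·8N) · (N/(8N))^(8N)
     = (2π N)^((8−1)/2) / sqrt(8) · 8^(−8N).
Since 8^8 > 1, the factor 8^(−8N) decays exponentially, so the ratio → 0. Substituting N = 17n gives the stated form.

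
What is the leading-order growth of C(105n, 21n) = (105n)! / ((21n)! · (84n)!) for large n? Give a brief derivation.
C(105n, 21n) ~ (3125/256)^(21n) · sqrt(5/(8π·21n))

Write N = 21n. Apply Stirling to each factorial:
  (5N)! ~ sqrt(2π·5N) · (5N/e)^(5N),
  N! ~ sqrt(2π N) · (N/e)^N,
  (4N)! ~ sqrt(2π·4N) · (4N/e)^(4N).
The exponential factors combine to (5N)^(5N) / (N^N · (4N)^(4N)) = 5^(5N)/4^(4N) = (5^5/4^4)^N = (3125/256)^N.
The square-root prefactors combine to sqrt(2π·5N) / (sqrt(2π N)·sqrt(2π·4N)) = sqrt(5 / (2π·4·N)) = sqrt(5/(8π·21n)).
Substituting N = 21n: C(105n, 21n) ~ (3125/256)^(21n) · sqrt(5/(8π·21n)).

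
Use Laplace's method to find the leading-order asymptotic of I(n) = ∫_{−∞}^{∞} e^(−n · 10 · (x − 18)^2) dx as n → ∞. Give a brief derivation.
I(n) = sqrt(π/(10n))

Here φ(x) = 10 · (x − 18)^2 has its unique minimum at x* = 18 with φ(x*) = 0 and φ''(x*) = 20. Laplace's method gives
  I(n) ~ e^(−n φ(x*)) · sqrt(2π / (n · φ''(x*))) = sqrt(2π / (20n)) = sqrt(π/(10n)).
This is exact: substituting u = (x − 18)·sqrt(10n) gives I(n) = (1/sqrt(10n)) ∫_{−∞}^{∞} e^(−u^2) du = sqrt(π/(10n)).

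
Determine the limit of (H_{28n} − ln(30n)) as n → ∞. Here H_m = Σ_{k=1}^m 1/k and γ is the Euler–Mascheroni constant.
lim = ln(14/15) + γ

By Euler-Maclaurin, H_m = ln m + γ + O(1/m). So
  H_{28n} − ln(30n) = ln(28n) + γ − ln(30n) + O(1/n)
                       = ln(28/30) + γ + O(1/n).
Hence the limit is ln(28/30) + γ (= ln(14/15)).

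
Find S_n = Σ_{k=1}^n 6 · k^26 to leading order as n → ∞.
S_n ~ 2 · n^27 / 9

By integral comparison (Euler-Maclaurin), Σ_{k=1}^n 6 · k^26 = 6 · ∫_0^n x^26 dx + O(n^26) = 6 · n^27/27 = 2 · n^27 / 9 + O(n^26). (Equivalently, Faulhaber's formula gives the same leading term.)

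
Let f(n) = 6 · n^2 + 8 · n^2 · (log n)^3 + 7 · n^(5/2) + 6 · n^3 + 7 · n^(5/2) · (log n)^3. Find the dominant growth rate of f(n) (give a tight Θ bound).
f(n) ∈ Θ(n^3)

Compare the terms by growth order. For large n, n^a · (log n)^b dominates n^a' · (log n)^b' iff a > a', or (a = a' and b > b'). Ranking the 5 terms shows the dominant one is 6 · n^3. Hence f(n) ∈ Θ(n^3).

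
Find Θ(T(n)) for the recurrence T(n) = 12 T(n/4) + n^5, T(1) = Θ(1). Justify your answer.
T(n) = Θ(n^5)

log_4 12 ≈ 1.792. f(n) = n^5 dominates n^(log_4 12) since 5 > 1.792, and the regularity condition a·f(n/b) = 12·(n/4)^5 = (12/1024)·n^5 ≤ c·f(n) holds with c = 12/1024 ≈ 0.0117 < 1. So this is Case 3: T(n) = Θ(f(n)) = Θ(n^5).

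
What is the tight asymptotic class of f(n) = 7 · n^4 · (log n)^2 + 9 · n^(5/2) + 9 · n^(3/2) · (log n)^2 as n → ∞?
f(n) ∈ Θ(n^4 · (log n)^2)

Compare the terms by growth order. For large n, n^a · (log n)^b dominates n^a' · (log n)^b' iff a > a', or (a = a' and b > b'). Ranking the 3 terms shows the dominant one is 7 · n^4 · (log n)^2. Hence f(n) ∈ Θ(n^4 · (log n)^2).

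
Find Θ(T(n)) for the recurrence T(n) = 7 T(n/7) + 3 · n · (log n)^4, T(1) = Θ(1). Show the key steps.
T(n) = Θ(n · (log n)^5)

Here log_7 7 = 1 and f(n) = 3 · n · (log n)^4 = Θ(n^(log_7 7) · (log n)^4). This is the extended Case 2 of the master theorem (f matches the critical exponent up to log factors), giving T(n) = Θ(n^(log_7 7) · (log n)^(4+1)) = Θ(n · (log n)^5).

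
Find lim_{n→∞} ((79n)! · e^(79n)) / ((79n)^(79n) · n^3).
lim = 0

Stirling: (79n)! ~ sqrt(2π·79n) · (79n/e)^(79n). Hence
  (79n)! · e^(79n) / (79n)^(79n) ~ sqrt(2π·79n).
Dividing by n^3: sqrt(2π·79n) / n^3 = sqrt(2π·79) · n^((1−6)/2), so the expression behaves like sqrt(2π·79) · n^((1−6)/2) → 0.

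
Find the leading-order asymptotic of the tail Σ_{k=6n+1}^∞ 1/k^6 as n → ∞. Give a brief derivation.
Σ_{k>6n} 1/k^6 ~ 1/(5 · (6n)^5)

Compare to the integral: ∫_{6n}^∞ x^(−6) dx = [−x^(−5)/5]_{6n}^∞ = 1/((6−1)·(6n)^5). Euler-Maclaurin then gives
  Σ_{k>6n} 1/k^6 = ∫_{6n}^∞ dx/x^6 − 1/(2·(6n)^6) + O(1/(6n)^7).
(Equivalently this is ζ(6) − Σ_{k≤6n} 1/k^6.)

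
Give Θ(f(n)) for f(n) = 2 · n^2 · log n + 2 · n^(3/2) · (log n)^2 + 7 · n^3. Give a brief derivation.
f(n) ∈ Θ(n^3)

Compare the terms by growth order. For large n, n^a · (log n)^b dominates n^a' · (log n)^b' iff a > a', or (a = a' and b > b'). Ranking the 3 terms shows the dominant one is 7 · n^3. Hence f(n) ∈ Θ(n^3).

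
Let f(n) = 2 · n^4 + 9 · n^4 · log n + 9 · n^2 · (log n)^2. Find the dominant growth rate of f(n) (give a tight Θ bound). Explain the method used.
f(n) ∈ Θ(n^4 · log n)

Compare the terms by growth order. For large n, n^a · (log n)^b dominates n^a' · (log n)^b' iff a > a', or (a = a' and b > b'). Ranking the 3 terms shows the dominant one is 9 · n^4 · log n. Hence f(n) ∈ Θ(n^4 · log n).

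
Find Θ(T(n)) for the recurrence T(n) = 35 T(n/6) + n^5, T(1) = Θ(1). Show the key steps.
T(n) = Θ(n^5)

log_6 35 ≈ 1.984. f(n) = n^5 dominates n^(log_6 35) since 5 > 1.984, and the regularity condition a·f(n/b) = 35·(n/6)^5 = (35/7776)·n^5 ≤ c·f(n) holds with c = 35/7776 ≈ 0.0045 < 1. So this is Case 3: T(n) = Θ(f(n)) = Θ(n^5).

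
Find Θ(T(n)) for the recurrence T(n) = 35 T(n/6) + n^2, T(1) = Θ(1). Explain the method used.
T(n) = Θ(n^2)

log_6 35 ≈ 1.984. f(n) = n^2 dominates n^(log_6 35) since 2 > 1.984, and the regularity condition a·f(n/b) = 35·(n/6)^2 = (35/36)·n^2 ≤ c·f(n) holds with c = 35/36 ≈ 0.972 < 1. So this is Case 3: T(n) = Θ(f(n)) = Θ(n^2).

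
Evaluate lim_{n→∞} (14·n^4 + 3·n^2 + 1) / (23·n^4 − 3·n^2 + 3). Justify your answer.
lim = 14/23

For large n the leading n^4 terms dominate both numerator and denominator. Dividing top and bottom by n^4, every other term tends to 0, leaving 14/23.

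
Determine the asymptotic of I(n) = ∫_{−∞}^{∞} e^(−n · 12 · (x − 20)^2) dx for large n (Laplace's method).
I(n) = sqrt(π/(12n))

Here φ(x) = 12 · (x − 20)^2 has its unique minimum at x* = 20 with φ(x*) = 0 and φ''(x*) = 24. Laplace's method gives
  I(n) ~ e^(−n φ(x*)) · sqrt(2π / (n · φ''(x*))) = sqrt(2π / (24n)) = sqrt(π/(12n)).
This is exact: substituting u = (x − 20)·sqrt(12n) gives I(n) = (1/sqrt(12n)) ∫_{−∞}^{∞} e^(−u^2) du = sqrt(π/(12n)).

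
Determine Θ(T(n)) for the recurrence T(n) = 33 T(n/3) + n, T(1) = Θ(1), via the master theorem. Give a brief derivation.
T(n) = Θ(n^(log_3 33))

Master theorem: compare f(n) = n to n^(log_3 33) where log_3 33 ≈ 3.183. Since 1 < log_3 33, we have f(n) = O(n^(log_3 33 − ε)) for some ε > 0 — Case 1. Hence T(n) = Θ(n^(log_3 33)).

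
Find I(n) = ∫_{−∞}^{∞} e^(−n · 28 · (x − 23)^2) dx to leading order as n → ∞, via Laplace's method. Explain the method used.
I(n) = sqrt(π/(28n))

Here φ(x) = 28 · (x − 23)^2 has its unique minimum at x* = 23 with φ(x*) = 0 and φ''(x*) = 56. Laplace's method gives
  I(n) ~ e^(−n φ(x*)) · sqrt(2π / (n · φ''(x*))) = sqrt(2π / (56n)) = sqrt(π/(28n)).
This is exact: substituting u = (x − 23)·sqrt(28n) gives I(n) = (1/sqrt(28n)) ∫_{−∞}^{∞} e^(−u^2) du = sqrt(π/(28n)).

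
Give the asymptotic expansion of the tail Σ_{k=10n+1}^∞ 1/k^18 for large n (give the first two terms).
Σ_{k>10n} 1/k^18 = 1/(17 · (10n)^17) − 1/(2 · (10n)^18) + O(1/(10n)^19)

Compare to the integral: ∫_{10n}^∞ x^(−18) dx = [−x^(−17)/17]_{10n}^∞ = 1/((18−1)·(10n)^17). The Euler-Maclaurin correction adds −f(10n)/2 = −1/(2·(10n)^18). Euler-Maclaurin then gives
  Σ_{k>10n} 1/k^18 = ∫_{10n}^∞ dx/x^18 − 1/(2·(10n)^18) + O(1/(10n)^19).
(Equivalently this is ζ(18) − Σ_{k≤10n} 1/k^18.)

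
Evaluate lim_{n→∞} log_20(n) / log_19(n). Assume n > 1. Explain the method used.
lim = ln(19) / ln(20) = log_20(19)

Change of base: log_20(n) = ln n / ln 20 and log_19(n) = ln n / ln 19. The ratio is (ln n / ln 20) · (ln 19 / ln n) = ln 19 / ln 20, a constant independent of n. So the limit is ln 19 / ln 20 = log_20(19).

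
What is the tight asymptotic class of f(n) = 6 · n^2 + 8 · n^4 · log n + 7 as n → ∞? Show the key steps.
f(n) ∈ Θ(n^4 · log n)

Compare the terms by growth order. For large n, n^a · (log n)^b dominates n^a' · (log n)^b' iff a > a', or (a = a' and b > b'). Ranking the 3 terms shows the dominant one is 8 · n^4 · log n. Hence f(n) ∈ Θ(n^4 · log n).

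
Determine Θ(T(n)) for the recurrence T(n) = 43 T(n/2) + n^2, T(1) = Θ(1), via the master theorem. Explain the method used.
T(n) = Θ(n^(log_2 43))

Master theorem: compare f(n) = n^2 to n^(log_2 43) where log_2 43 ≈ 5.426. Since 2 < log_2 43, we have f(n) = O(n^(log_2 43 − ε)) for some ε > 0 — Case 1. Hence T(n) = Θ(n^(log_2 43)).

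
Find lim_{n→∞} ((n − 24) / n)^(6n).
lim = e^(−144)

Rewrite as (1 − 24/n)^(6n). By the standard limit (1 + x/n)^n → e^x, we have (1 − 24/n)^n → e^(−24), and raising to the 6th power gives e^(−144).
More precisely, ln[(1 − 24/n)^(6n)] = 6n · ln(1 − 24/n) = 6n · (-24/n + O(1/n^2)) = -144 + O(1/n) → -144.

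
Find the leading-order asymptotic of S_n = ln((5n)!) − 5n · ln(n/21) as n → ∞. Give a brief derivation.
S_n ~ 5n · (ln 105 − 1) + O(ln n)

Stirling: ln((5n)!) = 5n ln(5n) − 5n + O(ln n).
  S_n = 5n ln(5n) − 5n − 5n ln(n/21) + O(ln n)
      = 5n ln(5n) − 5n ln n + 5n ln 21 − 5n + O(ln n)
      = 5n ln 5 + 5n ln 21 − 5n + O(ln n)
      = 5n (ln 105 − 1) + O(ln n).
Numerically ln(105) − 1 ≈ 3.6540.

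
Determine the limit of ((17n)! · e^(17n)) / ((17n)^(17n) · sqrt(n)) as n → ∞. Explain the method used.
lim = sqrt(2π·17)

Stirling: (17n)! ~ sqrt(2π·17n) · (17n/e)^(17n). Hence
  (17n)! · e^(17n) / (17n)^(17n) ~ sqrt(2π·17n).
Dividing by sqrt(n): sqrt(2π·17n) / sqrt(n) = sqrt(2π·17) · n^((1−1)/2), so the limit is sqrt(2π·17).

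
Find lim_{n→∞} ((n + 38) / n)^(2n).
lim = e^76

Rewrite as (1 + 38/n)^(2n). By the standard limit (1 + x/n)^n → e^x, we have (1 + 38/n)^n → e^38, and raising to the 2nd power gives e^76.
More precisely, ln[(1 + 38/n)^(2n)] = 2n · ln(1 + 38/n) = 2n · (38/n + O(1/n^2)) = 76 + O(1/n) → 76.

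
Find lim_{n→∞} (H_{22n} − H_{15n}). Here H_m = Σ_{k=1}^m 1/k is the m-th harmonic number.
lim = ln(22/15)

Euler-Maclaurin gives H_m = ln m + γ + 1/(2m) + O(1/m^2). The γ and O(1/m) terms cancel in the difference:
  H_{22n} − H_{15n} = ln(22n) − ln(15n) + O(1/n) = ln(22/15) + O(1/n).
Hence the limit is ln(22/15).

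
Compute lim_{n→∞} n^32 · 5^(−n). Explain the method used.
lim = 0

Exponentials with base > 1 dominate every fixed polynomial: for any fixed c, n^c / 5^n → 0 as n → ∞ (e.g. by the ratio test, or by writing 5^n = e^(n ln 5) and noting e^(n ln 5) / n^c → ∞). Hence n^32 · 5^(−n) = n^32 / 5^n → 0.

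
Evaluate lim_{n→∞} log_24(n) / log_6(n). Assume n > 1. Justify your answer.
lim = ln(6) / ln(24) = log_24(6)

Change of base: log_24(n) = ln n / ln 24 and log_6(n) = ln n / ln 6. The ratio is (ln n / ln 24) · (ln 6 / ln n) = ln 6 / ln 24, a constant independent of n. So the limit is ln 6 / ln 24 = log_24(6).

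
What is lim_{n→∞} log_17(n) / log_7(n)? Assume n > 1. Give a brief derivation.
lim = ln(7) / ln(17) = log_17(7)

Change of base: log_17(n) = ln n / ln 17 and log_7(n) = ln n / ln 7. The ratio is (ln n / ln 17) · (ln 7 / ln n) = ln 7 / ln 17, a constant independent of n. So the limit is ln 7 / ln 17 = log_17(7).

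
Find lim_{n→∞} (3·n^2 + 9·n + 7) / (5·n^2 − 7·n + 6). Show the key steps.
lim = 3/5

For large n the leading n^2 terms dominate both numerator and denominator. Dividing top and bottom by n^2, every other term tends to 0, leaving 3/5.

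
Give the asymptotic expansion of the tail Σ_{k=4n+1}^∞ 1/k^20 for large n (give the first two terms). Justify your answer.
Σ_{k>4n} 1/k^20 = 1/(19 · (4n)^19) − 1/(2 · (4n)^20) + O(1/(4n)^21)

Compare to the integral: ∫_{4n}^∞ x^(−20) dx = [−x^(−19)/19]_{4n}^∞ = 1/((20−1)·(4n)^19). The Euler-Maclaurin correction adds −f(4n)/2 = −1/(2·(4n)^20). Euler-Maclaurin then gives
  Σ_{k>4n} 1/k^20 = ∫_{4n}^∞ dx/x^20 − 1/(2·(4n)^20) + O(1/(4n)^21).
(Equivalently this is ζ(20) − Σ_{k≤4n} 1/k^20.)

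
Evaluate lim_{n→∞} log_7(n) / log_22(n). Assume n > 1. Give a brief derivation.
lim = ln(22) / ln(7) = log_7(22)

Change of base: log_7(n) = ln n / ln 7 and log_22(n) = ln n / ln 22. The ratio is (ln n / ln 7) · (ln 22 / ln n) = ln 22 / ln 7, a constant independent of n. So the limit is ln 22 / ln 7 = log_7(22).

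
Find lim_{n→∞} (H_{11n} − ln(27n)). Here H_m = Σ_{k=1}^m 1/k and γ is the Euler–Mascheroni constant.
lim = ln(11/27) + γ

By Euler-Maclaurin, H_m = ln m + γ + O(1/m). So
  H_{11n} − ln(27n) = ln(11n) + γ − ln(27n) + O(1/n)
                       = ln(11/27) + γ + O(1/n).
Hence the limit is ln(11/27) + γ.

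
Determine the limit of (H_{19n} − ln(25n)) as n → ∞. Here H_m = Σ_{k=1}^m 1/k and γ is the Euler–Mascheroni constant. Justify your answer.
lim = ln(19/25) + γ

By Euler-Maclaurin, H_m = ln m + γ + O(1/m). So
  H_{19n} − ln(25n) = ln(19n) + γ − ln(25n) + O(1/n)
                       = ln(19/25) + γ + O(1/n).
Hence the limit is ln(19/25) + γ.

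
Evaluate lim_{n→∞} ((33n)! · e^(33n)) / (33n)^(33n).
lim = ∞

Stirling: (33n)! ~ sqrt(2π·33n) · (33n/e)^(33n). Hence
  (33n)! · e^(33n) / (33n)^(33n) ~ sqrt(2π·33n) = sqrt(2π·33) · sqrt(n) → ∞.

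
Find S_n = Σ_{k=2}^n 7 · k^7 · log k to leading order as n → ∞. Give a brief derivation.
S_n ~ 7 · n^8 log n / 8 − 7 · n^8 / 64

By integral comparison, S_n = ∫_1^n 7 · x^7 · log x dx + O(n^7 · log n). For the integral, ∫ x^7 log x dx = n^8 log n / 8 − n^8/64 (integration by parts). Hence S_n ~ 7 · n^8 log n / 8 − 7 · n^8 / 64.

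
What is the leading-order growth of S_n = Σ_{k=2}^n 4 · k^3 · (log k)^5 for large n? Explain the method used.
S_n ~ n^4 · (log n)^5

By integral comparison, S_n = ∫_1^n 4 · x^3 · (log x)^5 dx + O(n^3 · (log n)^5). For the integral, the leading term of ∫_1^n x^3 (log x)^5 dx is n^4/4 · (log n)^5 (by repeated integration by parts; each step lowers the log-exponent and produces a relatively O(1/log n) correction). Hence S_n ~ n^4 · (log n)^5.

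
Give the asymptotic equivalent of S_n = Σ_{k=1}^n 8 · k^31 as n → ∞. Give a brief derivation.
S_n ~ n^32 / 4

By integral comparison (Euler-Maclaurin), Σ_{k=1}^n 8 · k^31 = 8 · ∫_0^n x^31 dx + O(n^31) = 8 · n^32/32 = n^32 / 4 + O(n^31). (Equivalently, Faulhaber's formula gives the same leading term.)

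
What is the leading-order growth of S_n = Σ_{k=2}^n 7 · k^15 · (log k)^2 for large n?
S_n ~ 7 · n^16 · (log n)^2 / 16

By integral comparison, S_n = ∫_1^n 7 · x^15 · (log x)^2 dx + O(n^15 · (log n)^2). For the integral, the leading term of ∫_1^n x^15 (log x)^2 dx is n^16/16 · (log n)^2 (by repeated integration by parts; each step lowers the log-exponent and produces a relatively O(1/log n) correction). Hence S_n ~ 7 · n^16 · (log n)^2 / 16.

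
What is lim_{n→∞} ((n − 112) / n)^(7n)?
lim = e^(−784)

Rewrite as (1 − 112/n)^(7n). By the standard limit (1 + x/n)^n → e^x, we have (1 − 112/n)^n → e^(−112), and raising to the 7th power gives e^(−784).
More precisely, ln[(1 − 112/n)^(7n)] = 7n · ln(1 − 112/n) = 7n · (-112/n + O(1/n^2)) = -784 + O(1/n) → -784.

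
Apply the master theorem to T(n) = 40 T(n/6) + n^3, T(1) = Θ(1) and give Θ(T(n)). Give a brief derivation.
T(n) = Θ(n^3)

log_6 40 ≈ 2.059. f(n) = n^3 dominates n^(log_6 40) since 3 > 2.059, and the regularity condition a·f(n/b) = 40·(n/6)^3 = (40/216)·n^3 ≤ c·f(n) holds with c = 40/216 ≈ 0.185 < 1. So this is Case 3: T(n) = Θ(f(n)) = Θ(n^3).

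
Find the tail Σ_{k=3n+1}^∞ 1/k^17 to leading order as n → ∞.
Σ_{k>3n} 1/k^17 ~ 1/(16 · (3n)^16)

Compare to the integral: ∫_{3n}^∞ x^(−17) dx = [−x^(−16)/16]_{3n}^∞ = 1/((17−1)·(3n)^16). Euler-Maclaurin then gives
  Σ_{k>3n} 1/k^17 = ∫_{3n}^∞ dx/x^17 − 1/(2·(3n)^17) + O(1/(3n)^18).
(Equivalently this is ζ(17) − Σ_{k≤3n} 1/k^17.)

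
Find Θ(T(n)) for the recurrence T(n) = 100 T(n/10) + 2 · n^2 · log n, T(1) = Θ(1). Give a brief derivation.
T(n) = Θ(n^2 · (log n)^2)

Here log_10 100 = 2 and f(n) = 2 · n^2 · log n = Θ(n^(log_10 100) · (log n)^1). This is the extended Case 2 of the master theorem (f matches the critical exponent up to log factors), giving T(n) = Θ(n^(log_10 100) · (log n)^(1+1)) = Θ(n^2 · (log n)^2).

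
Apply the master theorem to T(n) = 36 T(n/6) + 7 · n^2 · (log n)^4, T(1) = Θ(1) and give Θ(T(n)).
T(n) = Θ(n^2 · (log n)^5)

Here log_6 36 = 2 and f(n) = 7 · n^2 · (log n)^4 = Θ(n^(log_6 36) · (log n)^4). This is the extended Case 2 of the master theorem (f matches the critical exponent up to log factors), giving T(n) = Θ(n^(log_6 36) · (log n)^(4+1)) = Θ(n^2 · (log n)^5).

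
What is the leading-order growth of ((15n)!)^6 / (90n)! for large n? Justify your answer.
((15n)!)^6/(90n)! ~ ((2π·15n)^(5/2) / sqrt(6)) · 6^(−6·15n)  →  0

Write N = 15n. Stirling: N! ~ sqrt(2π N)(N/e)^N and (6N)! ~ sqrt(2π·6N)·(6N/e)^(6N).
  (N!)^6/(6N)! ~ (2π N)^(6/2) (N/e)^(6N) / [sqrt(2π·6N) (6N/e)^(6N)]
     = (2π N)^(6/2) / sqrt(2π·6N) · (N/(6N))^(6N)
     = (2π N)^((6−1)/2) / sqrt(6) · 6^(−6N).
Since 6^6 > 1, the factor 6^(−6N) decays exponentially, so the ratio → 0. Substituting N = 15n gives the stated form.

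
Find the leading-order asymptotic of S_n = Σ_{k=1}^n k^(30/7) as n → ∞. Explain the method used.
S_n ~ (7/37) · n^(37/7)

Integral comparison: Σ_{k=1}^n k^(30/7) = ∫_0^n x^(30/7) dx + O(n^(30/7)). The integral is n^(1 + 30/7) / (1 + 30/7) = n^((30+7)/7) / ((30+7)/7) = (7/37) · n^(37/7).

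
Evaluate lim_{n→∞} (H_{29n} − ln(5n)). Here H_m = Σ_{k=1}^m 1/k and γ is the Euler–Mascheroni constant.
lim = ln(29/5) + γ

By Euler-Maclaurin, H_m = ln m + γ + O(1/m). So
  H_{29n} − ln(5n) = ln(29n) + γ − ln(5n) + O(1/n)
                       = ln(29/5) + γ + O(1/n).
Hence the limit is ln(29/5) + γ.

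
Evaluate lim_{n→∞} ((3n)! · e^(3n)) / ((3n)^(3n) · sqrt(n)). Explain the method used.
lim = sqrt(2π·3)

Stirling: (3n)! ~ sqrt(2π·3n) · (3n/e)^(3n). Hence
  (3n)! · e^(3n) / (3n)^(3n) ~ sqrt(2π·3n).
Dividing by sqrt(n): sqrt(2π·3n) / sqrt(n) = sqrt(2π·3) · n^((1−1)/2), so the limit is sqrt(2π·3).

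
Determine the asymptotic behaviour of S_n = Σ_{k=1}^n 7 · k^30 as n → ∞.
S_n ~ 7 · n^31 / 31

By integral comparison (Euler-Maclaurin), Σ_{k=1}^n 7 · k^30 = 7 · ∫_0^n x^30 dx + O(n^30) = 7 · n^31/31 + O(n^30). (Equivalently, Faulhaber's formula gives the same leading term.)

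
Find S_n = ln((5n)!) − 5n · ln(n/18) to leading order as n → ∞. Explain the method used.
S_n ~ 5n · (ln 90 − 1) + O(ln n)

Stirling: ln((5n)!) = 5n ln(5n) − 5n + O(ln n).
  S_n = 5n ln(5n) − 5n − 5n ln(n/18) + O(ln n)
      = 5n ln(5n) − 5n ln n + 5n ln 18 − 5n + O(ln n)
      = 5n ln 5 + 5n ln 18 − 5n + O(ln n)
      = 5n (ln 90 − 1) + O(ln n).
Numerically ln(90) − 1 ≈ 3.4998.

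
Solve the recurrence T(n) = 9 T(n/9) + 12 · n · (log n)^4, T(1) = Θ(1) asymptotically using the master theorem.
T(n) = Θ(n · (log n)^5)

Here log_9 9 = 1 and f(n) = 12 · n · (log n)^4 = Θ(n^(log_9 9) · (log n)^4). This is the extended Case 2 of the master theorem (f matches the critical exponent up to log factors), giving T(n) = Θ(n^(log_9 9) · (log n)^(4+1)) = Θ(n · (log n)^5).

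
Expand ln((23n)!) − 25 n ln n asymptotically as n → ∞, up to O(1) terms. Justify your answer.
ln((23n)!) − 25 n ln n = −2 n ln n + 23(ln 23 − 1) n + (1/2) ln(2π·23n) + O(1/n)

Stirling: ln((23n)!) = 23n ln(23n) − 23n + (1/2) ln(2π·23n) + O(1/n).
Expand 23n ln(23n) = 23n (ln n + ln 23) = 23n ln n + 23n ln 23.
Subtract 25n ln n: leading term is (23 − 25) n ln n = −2 n ln n. The next term is 23n ln 23 − 23n = 23(ln 23 − 1) n. Then the (1/2) ln(2π·23n) correction.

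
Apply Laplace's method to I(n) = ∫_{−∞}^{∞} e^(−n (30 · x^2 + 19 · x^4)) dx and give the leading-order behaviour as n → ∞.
I(n) ~ sqrt(π/(30n))

φ(x) = 30 · x^2 + 19 · x^4 has its unique global minimum at x* = 0 (since φ'(x) = 60x + 76x^3 = 0 only at x = 0 for real x with both coefficients positive, and φ → ∞ as |x| → ∞). At x* = 0, φ(0) = 0 and φ''(0) = 60. Laplace's method then gives
  I(n) ~ sqrt(2π / (n · φ''(0))) · e^(−n φ(0)) = sqrt(2π / (60n)) = sqrt(π/(30n)).
The 19 · x^4 term contributes only at subleading order (an O(1/n) relative correction).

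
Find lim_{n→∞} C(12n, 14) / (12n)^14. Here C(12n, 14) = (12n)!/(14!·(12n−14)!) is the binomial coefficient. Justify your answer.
lim = 1/14! = 1/87178291200

With N = 12n → ∞: C(N, 14) / N^14 = [N(N−1)…(N−13)] / (14! · N^14) = (1/14!) · 1 · (1 − 1/(12n)) · … · (1 − 13/(12n)). Each factor → 1 as N → ∞, so the limit is 1/14! = 1/87178291200.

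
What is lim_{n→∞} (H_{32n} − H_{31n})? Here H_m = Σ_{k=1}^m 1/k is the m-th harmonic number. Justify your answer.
lim = ln(32/31)

Euler-Maclaurin gives H_m = ln m + γ + 1/(2m) + O(1/m^2). The γ and O(1/m) terms cancel in the difference:
  H_{32n} − H_{31n} = ln(32n) − ln(31n) + O(1/n) = ln(32/31) + O(1/n).
Hence the limit is ln(32/31).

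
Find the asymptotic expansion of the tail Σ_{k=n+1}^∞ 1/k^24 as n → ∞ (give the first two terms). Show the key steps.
Σ_{k>n} 1/k^24 = 1/(23 · n^23) − 1/(2 · n^24) + O(1/n^25)

Compare to the integral: ∫_{n}^∞ x^(−24) dx = [−x^(−23)/23]_{n}^∞ = 1/((24−1)·n^23). The Euler-Maclaurin correction adds −f(n)/2 = −1/(2·n^24). Euler-Maclaurin then gives
  Σ_{k>n} 1/k^24 = ∫_{n}^∞ dx/x^24 − 1/(2·n^24) + O(1/n^25).
(Equivalently this is ζ(24) − Σ_{k≤n} 1/k^24.)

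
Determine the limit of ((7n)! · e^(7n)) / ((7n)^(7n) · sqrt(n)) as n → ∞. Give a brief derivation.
lim = sqrt(2π·7)

Stirling: (7n)! ~ sqrt(2π·7n) · (7n/e)^(7n). Hence
  (7n)! · e^(7n) / (7n)^(7n) ~ sqrt(2π·7n).
Dividing by sqrt(n): sqrt(2π·7n) / sqrt(n) = sqrt(2π·7) · n^((1−1)/2), so the limit is sqrt(2π·7).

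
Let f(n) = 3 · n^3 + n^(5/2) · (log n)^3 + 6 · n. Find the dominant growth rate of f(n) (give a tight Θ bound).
f(n) ∈ Θ(n^3)

Compare the terms by growth order. For large n, n^a · (log n)^b dominates n^a' · (log n)^b' iff a > a', or (a = a' and b > b'). Ranking the 3 terms shows the dominant one is 3 · n^3. Hence f(n) ∈ Θ(n^3).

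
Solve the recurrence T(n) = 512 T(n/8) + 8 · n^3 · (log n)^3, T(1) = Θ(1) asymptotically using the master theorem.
T(n) = Θ(n^3 · (log n)^4)

Here log_8 512 = 3 and f(n) = 8 · n^3 · (log n)^3 = Θ(n^(log_8 512) · (log n)^3). This is the extended Case 2 of the master theorem (f matches the critical exponent up to log factors), giving T(n) = Θ(n^(log_8 512) · (log n)^(3+1)) = Θ(n^3 · (log n)^4).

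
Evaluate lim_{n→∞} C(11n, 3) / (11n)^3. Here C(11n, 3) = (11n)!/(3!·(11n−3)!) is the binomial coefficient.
lim = 1/3! = 1/6

With N = 11n → ∞: C(N, 3) / N^3 = [N(N−1)…(N−2)] / (3! · N^3) = (1/3!) · 1 · (1 − 1/(11n)) · (1 − 2/(11n)). Each factor → 1 as N → ∞, so the limit is 1/3! = 1/6.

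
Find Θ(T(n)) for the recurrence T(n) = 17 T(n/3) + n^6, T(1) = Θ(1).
T(n) = Θ(n^6)

log_3 17 ≈ 2.579. f(n) = n^6 dominates n^(log_3 17) since 6 > 2.579, and the regularity condition a·f(n/b) = 17·(n/3)^6 = (17/729)·n^6 ≤ c·f(n) holds with c = 17/729 ≈ 0.0233 < 1. So this is Case 3: T(n) = Θ(f(n)) = Θ(n^6).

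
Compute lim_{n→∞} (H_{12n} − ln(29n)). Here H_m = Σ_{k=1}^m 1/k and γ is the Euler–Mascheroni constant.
lim = ln(12/29) + γ

By Euler-Maclaurin, H_m = ln m + γ + O(1/m). So
  H_{12n} − ln(29n) = ln(12n) + γ − ln(29n) + O(1/n)
                       = ln(12/29) + γ + O(1/n).
Hence the limit is ln(12/29) + γ.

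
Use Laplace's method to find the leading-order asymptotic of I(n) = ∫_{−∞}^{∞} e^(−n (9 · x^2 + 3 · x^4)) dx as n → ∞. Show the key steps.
I(n) ~ sqrt(π/(9n))

φ(x) = 9 · x^2 + 3 · x^4 has its unique global minimum at x* = 0 (since φ'(x) = 18x + 12x^3 = 0 only at x = 0 for real x with both coefficients positive, and φ → ∞ as |x| → ∞). At x* = 0, φ(0) = 0 and φ''(0) = 18. Laplace's method then gives
  I(n) ~ sqrt(2π / (n · φ''(0))) · e^(−n φ(0)) = sqrt(2π / (18n)) = sqrt(π/(9n)).
The 3 · x^4 term contributes only at subleading order (an O(1/n) relative correction).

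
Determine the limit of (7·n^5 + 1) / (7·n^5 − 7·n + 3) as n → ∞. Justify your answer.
lim = 7/7 = 1

For large n the leading n^5 terms dominate both numerator and denominator. Dividing top and bottom by n^5, every other term tends to 0, leaving 7/7 = 1.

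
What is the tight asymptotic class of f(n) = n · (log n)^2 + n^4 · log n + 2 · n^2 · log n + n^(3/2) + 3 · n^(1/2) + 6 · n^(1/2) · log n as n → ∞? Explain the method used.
f(n) ∈ Θ(n^4 · log n)

Compare the terms by growth order. For large n, n^a · (log n)^b dominates n^a' · (log n)^b' iff a > a', or (a = a' and b > b'). Ranking the 6 terms shows the dominant one is n^4 · log n. Hence f(n) ∈ Θ(n^4 · log n).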